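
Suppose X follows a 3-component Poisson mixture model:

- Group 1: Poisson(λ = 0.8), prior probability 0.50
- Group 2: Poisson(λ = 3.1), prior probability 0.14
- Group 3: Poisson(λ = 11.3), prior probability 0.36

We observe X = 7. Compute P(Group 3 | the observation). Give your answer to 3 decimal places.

0.858

Posterior ∝ prior × likelihood, so P(k | x) ∝ π_k f_k(x); normalise over all components.
Poisson probabilities:
  f_1 = e^(−0.8)·0.8^7/7! = 1.86966e-05
  f_2 = e^(−3.1)·3.1^7/7! = 0.0245917
  f_3 = e^(−11.3)·11.3^7/7! = 0.0577552
Multiply by the mixture weights:
  π_1·f_1 = 0.50 × 1.86966e-05 = 9.34832e-06
  π_2·f_2 = 0.14 × 0.0245917 = 0.00344284
  π_3·f_3 = 0.36 × 0.0577552 = 0.0207919
Normaliser: 9.34832e-06 + 0.00344284 + 0.0207919 = 0.024244
Responsibility of Group 3: 0.0207919 / 0.024244 ≈ 0.858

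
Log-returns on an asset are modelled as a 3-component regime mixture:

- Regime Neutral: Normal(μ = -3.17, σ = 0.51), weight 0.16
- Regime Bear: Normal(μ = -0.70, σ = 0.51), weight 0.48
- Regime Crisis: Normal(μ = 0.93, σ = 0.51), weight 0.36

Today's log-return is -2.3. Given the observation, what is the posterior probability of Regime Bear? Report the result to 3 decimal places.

Apply Bayes' rule: the posterior for each component is proportional to its prior times its likelihood at x.
Evaluate each component's likelihood at the observed value:
  L_Neutral = (1/(0.51·√(2π)))·exp(−(-2.3−-3.17)²/(2·0.51²)) = 0.782240·exp(-1.45502) = 0.182572
  L_Bear = (1/(0.51·√(2π)))·exp(−(-2.3−-0.70)²/(2·0.51²)) = 0.782240·exp(-4.92118) = 0.00570291
  L_Crisis = (1/(0.51·√(2π)))·exp(−(-2.3−0.93)²/(2·0.51²)) = 0.782240·exp(-20.05556) = 1.52519e-09
Prior × likelihood for each component:
  π_Neutral·L_Neutral = 0.16 × 0.182572 = 0.0292115
  π_Bear·L_Bear = 0.48 × 0.00570291 = 0.0027374
  π_Crisis·L_Crisis = 0.36 × 1.52519e-09 = 5.49067e-10
Sum: 0.0292115 + 0.0027374 + 5.49067e-10 = 0.0319489
P(Regime Bear | data) = 0.0027374 / 0.0319489 ≈ 0.086

0.086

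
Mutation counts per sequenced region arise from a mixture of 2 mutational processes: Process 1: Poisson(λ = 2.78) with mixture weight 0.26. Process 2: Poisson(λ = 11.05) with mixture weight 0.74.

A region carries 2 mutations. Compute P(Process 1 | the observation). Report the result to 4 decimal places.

P(component k | x) = P(Z=k)·f_k(x) / marginal(x), where marginal(x) = Σ_j P(Z=j)·f_j(x).
Component likelihoods at x = 2 mutations:
  f_1 = e^(−2.78)·2.78^2/2! = 0.239729
  f_2 = e^(−11.05)·11.05^2/2! = 0.00096993
Prior × likelihood for each component:
  P(Z=1)·f_1 = 0.26 × 0.239729 = 0.0623296
  P(Z=2)·f_2 = 0.74 × 0.00096993 = 0.000717748
Denominator: 0.0623296 + 0.000717748 = 0.0630473
P(Process 1 | 2 mutations) ≈ 0.9886

0.9886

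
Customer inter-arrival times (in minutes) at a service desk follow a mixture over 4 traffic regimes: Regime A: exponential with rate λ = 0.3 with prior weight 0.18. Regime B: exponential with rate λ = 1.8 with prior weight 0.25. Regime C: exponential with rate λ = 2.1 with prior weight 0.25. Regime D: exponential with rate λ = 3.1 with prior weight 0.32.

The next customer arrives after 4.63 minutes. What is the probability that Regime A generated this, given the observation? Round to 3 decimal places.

0.990

By Bayes' theorem, P(k | x) = π_k f_k(x) / Σ_j π_j f_j(x).
Evaluate each component's likelihood at the observed value:
  f_A = 0.3·e^(−0.3·4.63) = 0.3·e^(−1.3890) = 0.0747974
  f_B = 1.8·e^(−1.8·4.63) = 1.8·e^(−8.3340) = 0.000432377
  f_C = 2.1·e^(−2.1·4.63) = 2.1·e^(−9.7230) = 0.000125769
  f_D = 3.1·e^(−3.1·4.63) = 3.1·e^(−14.3530) = 1.81106e-06
Multiply by the mixture weights:
  π_A·f_A = 0.18 × 0.0747974 = 0.0134635
  π_B·f_B = 0.25 × 0.000432377 = 0.000108094
  π_C·f_C = 0.25 × 0.000125769 = 3.14423e-05
  π_D·f_D = 0.32 × 1.81106e-06 = 5.79539e-07
Evidence: 0.0134635 + 0.000108094 + 3.14423e-05 + 5.79539e-07 = 0.0136036
Responsibility of Regime A: 0.0134635 / 0.0136036 ≈ 0.990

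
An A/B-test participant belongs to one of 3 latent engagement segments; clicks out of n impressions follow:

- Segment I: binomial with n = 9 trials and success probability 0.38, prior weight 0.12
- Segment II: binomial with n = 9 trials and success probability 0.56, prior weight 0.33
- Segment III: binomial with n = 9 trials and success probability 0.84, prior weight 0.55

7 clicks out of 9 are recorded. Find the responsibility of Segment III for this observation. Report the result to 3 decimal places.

The responsibility of component k is π_k f_k(x) divided by Σ_j π_j f_j(x).
Binomial probabilities:
  L_I = C(9,7)·0.38^7·0.62^2 = 36·0.00114416·0.3844 = 0.0158333
  L_II = C(9,7)·0.56^7·0.44^2 = 36·0.0172709·0.1936 = 0.120372
  L_III = C(9,7)·0.84^7·0.16^2 = 36·0.29509·0.0256 = 0.271955
Prior × likelihood for each component:
  π_I·L_I = 0.12 × 0.0158333 = 0.00189999
  π_II·L_II = 0.33 × 0.120372 = 0.0397226
  π_III·L_III = 0.55 × 0.271955 = 0.149575
Marginal: 0.00189999 + 0.0397226 + 0.149575 = 0.191198
So the posterior for Segment III is 0.149575 / 0.191198 ≈ 0.782.

0.782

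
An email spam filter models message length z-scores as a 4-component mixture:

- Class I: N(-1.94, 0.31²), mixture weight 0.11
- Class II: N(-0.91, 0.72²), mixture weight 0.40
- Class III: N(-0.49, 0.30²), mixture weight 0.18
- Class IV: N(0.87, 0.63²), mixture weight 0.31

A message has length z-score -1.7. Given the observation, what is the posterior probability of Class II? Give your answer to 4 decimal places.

Posterior ∝ prior × likelihood, so P(k | x) ∝ π_k f_k(x); normalise over all components.
Normal densities:
  p_I = (1/(0.31·√(2π)))·exp(−(-1.7−-1.94)²/(2·0.31²)) = 1.286911·exp(-0.29969) = 0.953664
  p_II = (1/(0.72·√(2π)))·exp(−(-1.7−-0.91)²/(2·0.72²)) = 0.554087·exp(-0.60195) = 0.303497
  p_III = (1/(0.30·√(2π)))·exp(−(-1.7−-0.49)²/(2·0.30²)) = 1.329808·exp(-8.13389) = 0.000390199
  p_IV = (1/(0.63·√(2π)))·exp(−(-1.7−0.87)²/(2·0.63²)) = 0.633242·exp(-8.32061) = 0.000154161
Multiply by the mixture weights:
  π_I·p_I = 0.11 × 0.953664 = 0.104903
  π_II·p_II = 0.40 × 0.303497 = 0.121399
  π_III·p_III = 0.18 × 0.000390199 = 7.02358e-05
  π_IV·p_IV = 0.31 × 0.000154161 = 4.77899e-05
Sum: 0.104903 + 0.121399 + 7.02358e-05 + 4.77899e-05 = 0.22642
P(Class II | -1.7) = 0.121399 / 0.22642 ≈ 0.5362

0.5362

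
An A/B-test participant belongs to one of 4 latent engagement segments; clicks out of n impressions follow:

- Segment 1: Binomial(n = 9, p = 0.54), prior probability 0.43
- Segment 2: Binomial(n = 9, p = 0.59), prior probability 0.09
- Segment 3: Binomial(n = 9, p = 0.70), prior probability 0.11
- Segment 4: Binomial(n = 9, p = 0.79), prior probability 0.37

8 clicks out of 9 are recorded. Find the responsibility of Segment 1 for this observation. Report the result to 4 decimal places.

By Bayes' theorem, P(k | x) = w_k f_k(x) / Σ_j w_j f_j(x).
Component likelihoods at x = 8 clicks out of 9:
  f_1 = C(9,8)·0.54^8·0.46^1 = 9·0.0072302·0.46 = 0.029933
  f_2 = C(9,8)·0.59^8·0.41^1 = 9·0.014683·0.41 = 0.0541804
  f_3 = C(9,8)·0.70^8·0.30^1 = 9·0.057648·0.3 = 0.15565
  f_4 = C(9,8)·0.79^8·0.21^1 = 9·0.151711·0.21 = 0.286734
Weight by the priors:
  w_1·f_1 = 0.43 × 0.029933 = 0.0128712
  w_2·f_2 = 0.09 × 0.0541804 = 0.00487624
  w_3·f_3 = 0.11 × 0.15565 = 0.0171215
  w_4·f_4 = 0.37 × 0.286734 = 0.106091
Sum: 0.0128712 + 0.00487624 + 0.0171215 + 0.106091 = 0.14096
P(Segment 1 | data) = 0.0128712 / 0.14096 ≈ 0.0913

0.0913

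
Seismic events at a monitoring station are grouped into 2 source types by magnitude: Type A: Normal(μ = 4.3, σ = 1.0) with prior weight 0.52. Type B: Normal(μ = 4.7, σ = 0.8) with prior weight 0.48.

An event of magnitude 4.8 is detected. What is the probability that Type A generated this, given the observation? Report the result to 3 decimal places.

0.435

The responsibility of component k is P(Z=k) f_k(x) divided by Σ_j P(Z=j) f_j(x).
Normal densities:
  p_A = (1/(1.0·√(2π)))·exp(−(4.8−4.3)²/(2·1.0²)) = 0.398942·exp(-0.12500) = 0.352065
  p_B = (1/(0.8·√(2π)))·exp(−(4.8−4.7)²/(2·0.8²)) = 0.498678·exp(-0.00781) = 0.494797
Multiply by the mixture weights:
  P(Z=A)·p_A = 0.52 × 0.352065 = 0.183074
  P(Z=B)·p_B = 0.48 × 0.494797 = 0.237503
Denominator: 0.183074 + 0.237503 = 0.420577
P(Type A | x) ≈ 0.435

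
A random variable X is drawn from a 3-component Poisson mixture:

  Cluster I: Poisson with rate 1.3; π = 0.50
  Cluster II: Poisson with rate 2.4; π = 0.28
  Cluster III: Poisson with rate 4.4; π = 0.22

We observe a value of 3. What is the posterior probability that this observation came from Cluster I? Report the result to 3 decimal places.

0.340

By Bayes' theorem, P(k | x) = π_k f_k(x) / Σ_j π_j f_j(x).
Component likelihoods at x = 3:
  f_I = e^(−1.3)·1.3^3/3! = 0.0997921
  f_II = e^(−2.4)·2.4^3/3! = 0.209014
  f_III = e^(−4.4)·4.4^3/3! = 0.174305
Prior × likelihood for each component:
  π_I·f_I = 0.50 × 0.0997921 = 0.049896
  π_II·f_II = 0.28 × 0.209014 = 0.058524
  π_III·f_III = 0.22 × 0.174305 = 0.0383472
Denominator: 0.049896 + 0.058524 + 0.0383472 = 0.146767
P(Cluster I | the observation) = 0.049896 / 0.146767 ≈ 0.340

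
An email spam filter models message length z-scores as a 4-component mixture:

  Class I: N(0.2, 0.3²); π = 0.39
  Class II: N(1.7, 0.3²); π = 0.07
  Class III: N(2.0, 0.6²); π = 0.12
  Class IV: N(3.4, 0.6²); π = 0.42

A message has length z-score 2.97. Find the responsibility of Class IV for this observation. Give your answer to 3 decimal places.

By Bayes' theorem, P(k | x) = π_k f_k(x) / Σ_j π_j f_j(x).
Component likelihoods at x = 2.97:
  p_I = (1/(0.3·√(2π)))·exp(−(2.97−0.2)²/(2·0.3²)) = 1.329808·exp(-42.62722) = 4.0834e-19
  p_II = (1/(0.3·√(2π)))·exp(−(2.97−1.7)²/(2·0.3²)) = 1.329808·exp(-8.96056) = 0.000170714
  p_III = (1/(0.6·√(2π)))·exp(−(2.97−2.0)²/(2·0.6²)) = 0.664904·exp(-1.30681) = 0.179978
  p_IV = (1/(0.6·√(2π)))·exp(−(2.97−3.4)²/(2·0.6²)) = 0.664904·exp(-0.25681) = 0.514315
Prior × likelihood for each component:
  π_I·p_I = 0.39 × 4.0834e-19 = 1.59252e-19
  π_II·p_II = 0.07 × 0.000170714 = 1.195e-05
  π_III·p_III = 0.12 × 0.179978 = 0.0215974
  π_IV·p_IV = 0.42 × 0.514315 = 0.216012
Evidence: 1.59252e-19 + 1.195e-05 + 0.0215974 + 0.216012 = 0.237622
P(Class IV | data) = 0.216012 / 0.237622 ≈ 0.909

0.909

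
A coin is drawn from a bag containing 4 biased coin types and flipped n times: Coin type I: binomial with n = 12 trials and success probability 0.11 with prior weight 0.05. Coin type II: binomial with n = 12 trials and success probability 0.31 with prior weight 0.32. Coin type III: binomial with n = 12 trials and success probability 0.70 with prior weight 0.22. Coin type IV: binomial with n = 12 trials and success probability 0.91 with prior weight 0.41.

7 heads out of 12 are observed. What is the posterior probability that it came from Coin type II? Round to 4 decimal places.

By Bayes' theorem, P(k | x) = w_k f_k(x) / Σ_j w_j f_j(x).
Component likelihoods at x = 7 heads out of 12:
  p_I = 8.61835e-05
  p_II = 0.0340802
  p_III = 0.158496
  p_IV = 0.00241673
Multiply by the mixture weights:
  w_I·p_I = 0.05 × 8.61835e-05 = 4.30917e-06
  w_II·p_II = 0.32 × 0.0340802 = 0.0109057
  w_III·p_III = 0.22 × 0.158496 = 0.0348691
  w_IV·p_IV = 0.41 × 0.00241673 = 0.000990858
Evidence: 4.30917e-06 + 0.0109057 + 0.0348691 + 0.000990858 = 0.0467699
So the posterior for Coin type II is 0.0109057 / 0.0467699 ≈ 0.2332.

0.2332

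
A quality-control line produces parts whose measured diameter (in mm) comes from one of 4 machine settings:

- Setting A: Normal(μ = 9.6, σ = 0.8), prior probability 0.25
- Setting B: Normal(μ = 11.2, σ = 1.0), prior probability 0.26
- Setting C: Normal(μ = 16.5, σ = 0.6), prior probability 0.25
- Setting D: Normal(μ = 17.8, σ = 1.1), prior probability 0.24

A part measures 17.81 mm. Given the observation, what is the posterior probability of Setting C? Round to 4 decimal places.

P(component k | x) = π_k·f_k(x) / marginal(x), where marginal(x) = Σ_j π_j·f_j(x).
Component likelihoods at x = 17.81 mm:
  p_A = 6.73147e-24
  p_B = 1.29805e-10
  p_C = 0.0613239
  p_D = 0.36266
Multiply by the mixture weights:
  π_A·p_A = 0.25 × 6.73147e-24 = 1.68287e-24
  π_B·p_B = 0.26 × 1.29805e-10 = 3.37493e-11
  π_C·p_C = 0.25 × 0.0613239 = 0.015331
  π_D·p_D = 0.24 × 0.36266 = 0.0870384
Normaliser: 1.68287e-24 + 3.37493e-11 + 0.015331 + 0.0870384 = 0.102369
P(Setting C | x) ≈ 0.1498

0.1498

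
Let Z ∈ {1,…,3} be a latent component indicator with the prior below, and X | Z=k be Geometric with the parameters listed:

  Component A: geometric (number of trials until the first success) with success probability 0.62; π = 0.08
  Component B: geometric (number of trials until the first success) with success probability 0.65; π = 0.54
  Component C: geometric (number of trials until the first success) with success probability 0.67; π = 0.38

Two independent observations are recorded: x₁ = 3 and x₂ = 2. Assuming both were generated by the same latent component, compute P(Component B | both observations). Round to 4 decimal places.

Posterior ∝ prior × likelihood, so P(k | x) ∝ π_k f_k(x); normalise over all components.
Since both observations come from the same component, the likelihood for component k is f_k(x₁)·f_k(x₂).
  f_A = [0.62·(1−0.62)^2 = 0.62·0.1444 = 0.089528] × [0.2356] = 0.0210928
  f_B = [0.65·(1−0.65)^2 = 0.65·0.1225 = 0.079625] × [0.2275] = 0.0181147
  f_C = [0.67·(1−0.67)^2 = 0.67·0.1089 = 0.072963] × [0.2211] = 0.0161321
Prior × likelihood for each component:
  π_A·f_A = 0.08 × 0.0210928 = 0.00168742
  π_B·f_B = 0.54 × 0.0181147 = 0.00978193
  π_C·f_C = 0.38 × 0.0161321 = 0.00613021
Evidence: 0.00168742 + 0.00978193 + 0.00613021 = 0.0175996
P(Component B | data) = 0.00978193 / 0.0175996 ≈ 0.5558

0.5558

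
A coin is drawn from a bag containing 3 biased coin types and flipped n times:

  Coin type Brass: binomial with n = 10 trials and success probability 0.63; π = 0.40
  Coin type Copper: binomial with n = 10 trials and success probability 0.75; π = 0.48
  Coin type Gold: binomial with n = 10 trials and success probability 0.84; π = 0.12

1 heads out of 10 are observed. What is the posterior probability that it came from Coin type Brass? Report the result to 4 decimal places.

P(component k | x) = w_k·f_k(x) / marginal(x), where marginal(x) = Σ_j w_j·f_j(x).
Component likelihoods at x = 1 heads out of 10:
  L_Brass = C(10,1)·0.63^1·0.37^9 = 10·0.63·0.000129962 = 0.000818759
  L_Copper = C(10,1)·0.75^1·0.25^9 = 10·0.75·3.8147e-06 = 2.86102e-05
  L_Gold = C(10,1)·0.84^1·0.16^9 = 10·0.84·6.87195e-08 = 5.77244e-07
Unnormalised posteriors:
  w_Brass·L_Brass = 0.40 × 0.000818759 = 0.000327504
  w_Copper·L_Copper = 0.48 × 2.86102e-05 = 1.37329e-05
  w_Gold·L_Gold = 0.12 × 5.77244e-07 = 6.92692e-08
Denominator: 0.000327504 + 1.37329e-05 + 6.92692e-08 = 0.000341306
Responsibility of Coin type Brass: 0.000327504 / 0.000341306 ≈ 0.9596

0.9596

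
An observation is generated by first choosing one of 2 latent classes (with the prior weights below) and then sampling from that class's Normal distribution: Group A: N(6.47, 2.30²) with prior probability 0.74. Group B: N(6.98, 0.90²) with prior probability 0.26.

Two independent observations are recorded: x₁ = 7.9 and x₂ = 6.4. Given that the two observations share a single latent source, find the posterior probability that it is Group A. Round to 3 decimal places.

0.427

The responsibility of component k is π_k f_k(x) divided by Σ_j π_j f_j(x).
Since both observations come from the same component, the likelihood for component k is f_k(x₁)·f_k(x₂).
  L_A = [(1/(2.30·√(2π)))·exp(−(7.9−6.47)²/(2·2.30²)) = 0.173453·exp(-0.19328) = 0.142969] × [0.173373] = 0.0247869
  L_B = [(1/(0.90·√(2π)))·exp(−(7.9−6.98)²/(2·0.90²)) = 0.443269·exp(-0.52247) = 0.262883] × [0.360151] = 0.0946774
Unnormalised posteriors:
  π_A·L_A = 0.74 × 0.0247869 = 0.0183423
  π_B·L_B = 0.26 × 0.0946774 = 0.0246161
Denominator: 0.0183423 + 0.0246161 = 0.0429585
So the posterior for Group A is 0.0183423 / 0.0429585 ≈ 0.427.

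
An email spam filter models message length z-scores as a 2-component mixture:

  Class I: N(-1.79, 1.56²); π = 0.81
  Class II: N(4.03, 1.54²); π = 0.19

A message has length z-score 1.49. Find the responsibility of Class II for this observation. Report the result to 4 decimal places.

The responsibility of component k is P(Z=k) f_k(x) divided by Σ_j P(Z=j) f_j(x).
Evaluate each component's likelihood at the observed value:
  f_I = 0.0280431
  f_II = 0.066477
Prior × likelihood for each component:
  P(Z=I)·f_I = 0.81 × 0.0280431 = 0.0227149
  P(Z=II)·f_II = 0.19 × 0.066477 = 0.0126306
Sum: 0.0227149 + 0.0126306 = 0.0353455
So the posterior for Class II is 0.0126306 / 0.0353455 ≈ 0.3573.

0.3573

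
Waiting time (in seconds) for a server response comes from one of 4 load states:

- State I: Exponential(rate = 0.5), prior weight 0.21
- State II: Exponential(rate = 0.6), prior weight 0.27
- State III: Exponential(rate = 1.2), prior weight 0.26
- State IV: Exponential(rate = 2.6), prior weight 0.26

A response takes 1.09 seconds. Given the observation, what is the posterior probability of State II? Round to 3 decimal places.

0.313

By Bayes' theorem, P(k | x) = P(Z=k) f_k(x) / Σ_j P(Z=j) f_j(x).
Evaluate each component's likelihood at the observed value:
  p_I = 0.289921
  p_II = 0.311977
  p_III = 0.324432
  p_IV = 0.152821
Weight by the priors:
  P(Z=I)·p_I = 0.21 × 0.289921 = 0.0608834
  P(Z=II)·p_II = 0.27 × 0.311977 = 0.0842338
  P(Z=III)·p_III = 0.26 × 0.324432 = 0.0843524
  P(Z=IV)·p_IV = 0.26 × 0.152821 = 0.0397334
Marginal: 0.0608834 + 0.0842338 + 0.0843524 + 0.0397334 = 0.269203
Responsibility of State II: 0.0842338 / 0.269203 ≈ 0.313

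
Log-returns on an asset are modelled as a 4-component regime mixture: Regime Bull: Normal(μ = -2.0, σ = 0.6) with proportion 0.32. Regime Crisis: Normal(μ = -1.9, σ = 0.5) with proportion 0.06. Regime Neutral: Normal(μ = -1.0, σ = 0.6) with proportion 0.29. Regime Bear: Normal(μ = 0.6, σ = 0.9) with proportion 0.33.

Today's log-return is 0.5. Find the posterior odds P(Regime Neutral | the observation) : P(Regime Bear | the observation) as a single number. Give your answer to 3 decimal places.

0.058

Posterior odds = (π_i f_i(x)) / (π_j f_j(x)); the normalising sum cancels.
Component likelihoods at x = 0.5:
  L_Bull = (1/(0.6·√(2π)))·exp(−(0.5−-2.0)²/(2·0.6²)) = 0.664904·exp(-8.68056) = 0.000112938
  L_Crisis = (1/(0.5·√(2π)))·exp(−(0.5−-1.9)²/(2·0.5²)) = 0.797885·exp(-11.52000) = 7.9226e-06
  L_Neutral = (1/(0.6·√(2π)))·exp(−(0.5−-1.0)²/(2·0.6²)) = 0.664904·exp(-3.12500) = 0.0292138
  L_Bear = (1/(0.9·√(2π)))·exp(−(0.5−0.6)²/(2·0.9²)) = 0.443269·exp(-0.00617) = 0.440541
0.00847201 / 0.145379 ≈ 0.058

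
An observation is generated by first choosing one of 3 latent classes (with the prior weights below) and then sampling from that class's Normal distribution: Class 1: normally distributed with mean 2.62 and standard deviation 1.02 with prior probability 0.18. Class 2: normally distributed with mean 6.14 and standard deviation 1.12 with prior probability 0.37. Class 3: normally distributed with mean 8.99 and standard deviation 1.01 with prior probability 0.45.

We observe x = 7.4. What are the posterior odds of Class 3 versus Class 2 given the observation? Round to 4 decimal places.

The posterior odds equal the prior odds times the likelihood ratio: (w_i/w_j)·(f_i(x)/f_j(x)).
Evaluate each component's likelihood at the observed value:
  f_1 = (1/(1.02·√(2π)))·exp(−(7.4−2.62)²/(2·1.02²)) = 0.391120·exp(-10.98058) = 6.66044e-06
  f_2 = (1/(1.12·√(2π)))·exp(−(7.4−6.14)²/(2·1.12²)) = 0.356198·exp(-0.63281) = 0.189176
  f_3 = (1/(1.01·√(2π)))·exp(−(7.4−8.99)²/(2·1.01²)) = 0.394992·exp(-1.23914) = 0.114403
Odds = (0.45/0.37) × (0.114403/0.189176) = 1.21622 × 0.604743 ≈ 0.7355

0.7355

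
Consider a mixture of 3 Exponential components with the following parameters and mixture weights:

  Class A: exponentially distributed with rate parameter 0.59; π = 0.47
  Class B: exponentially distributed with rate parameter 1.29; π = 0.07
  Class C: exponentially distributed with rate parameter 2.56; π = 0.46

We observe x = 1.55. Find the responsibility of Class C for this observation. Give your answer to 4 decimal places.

P(component k | x) = P(Z=k)·f_k(x) / marginal(x), where marginal(x) = Σ_j P(Z=j)·f_j(x).
Evaluate each component's likelihood at the observed value:
  p_A = 0.59·e^(−0.59·1.55) = 0.59·e^(−0.9145) = 0.236423
  p_B = 1.29·e^(−1.29·1.55) = 1.29·e^(−1.9995) = 0.17467
  p_C = 2.56·e^(−2.56·1.55) = 2.56·e^(−3.9680) = 0.0484127
Multiply by the mixture weights:
  P(Z=A)·p_A = 0.47 × 0.236423 = 0.111119
  P(Z=B)·p_B = 0.07 × 0.17467 = 0.0122269
  P(Z=C)·p_C = 0.46 × 0.0484127 = 0.0222699
Marginal: 0.111119 + 0.0122269 + 0.0222699 = 0.145616
P(Class C | x) ≈ 0.1529

0.1529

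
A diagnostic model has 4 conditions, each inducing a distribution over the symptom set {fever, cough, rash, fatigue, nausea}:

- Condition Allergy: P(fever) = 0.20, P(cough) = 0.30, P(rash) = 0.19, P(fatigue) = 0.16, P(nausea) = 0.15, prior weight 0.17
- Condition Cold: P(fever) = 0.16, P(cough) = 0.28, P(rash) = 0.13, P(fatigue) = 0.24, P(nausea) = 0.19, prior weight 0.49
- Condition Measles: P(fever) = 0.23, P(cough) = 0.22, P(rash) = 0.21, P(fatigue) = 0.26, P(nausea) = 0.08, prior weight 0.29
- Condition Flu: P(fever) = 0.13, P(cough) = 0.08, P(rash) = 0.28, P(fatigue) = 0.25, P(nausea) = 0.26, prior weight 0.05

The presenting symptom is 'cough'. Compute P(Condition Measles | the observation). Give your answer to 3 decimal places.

0.249

By Bayes' theorem, P(k | x) = w_k f_k(x) / Σ_j w_j f_j(x).
Categorical probabilities:
  L_Allergy = P(cough | comp) = 0.30
  L_Cold = P(cough | comp) = 0.28
  L_Measles = P(cough | comp) = 0.22
  L_Flu = P(cough | comp) = 0.08
Prior × likelihood for each component:
  w_Allergy·L_Allergy = 0.17 × 0.3 = 0.051
  w_Cold·L_Cold = 0.49 × 0.28 = 0.1372
  w_Measles·L_Measles = 0.29 × 0.22 = 0.0638
  w_Flu·L_Flu = 0.05 × 0.08 = 0.004
Marginal: 0.051 + 0.1372 + 0.0638 + 0.004 = 0.256
Responsibility of Condition Measles: 0.0638 / 0.256 ≈ 0.249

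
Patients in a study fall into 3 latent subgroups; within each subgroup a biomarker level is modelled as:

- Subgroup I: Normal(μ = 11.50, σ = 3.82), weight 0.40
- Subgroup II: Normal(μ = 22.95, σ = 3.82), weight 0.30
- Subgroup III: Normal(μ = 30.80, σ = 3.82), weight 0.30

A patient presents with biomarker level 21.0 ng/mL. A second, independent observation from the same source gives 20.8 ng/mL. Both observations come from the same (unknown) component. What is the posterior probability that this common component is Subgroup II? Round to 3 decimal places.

0.994

The responsibility of component k is P(Z=k) f_k(x) divided by Σ_j P(Z=j) f_j(x).
Since both observations come from the same component, the likelihood for component k is f_k(x₁)·f_k(x₂).
  L_I = [(1/(3.82·√(2π)))·exp(−(21.0−11.50)²/(2·3.82²)) = 0.104435·exp(-3.09236) = 0.00474079] × [0.00539265] = 2.55654e-05
  L_II = [(1/(3.82·√(2π)))·exp(−(21.0−22.95)²/(2·3.82²)) = 0.104435·exp(-0.13029) = 0.0916774] × [0.0891374] = 0.00817189
  L_III = [(1/(3.82·√(2π)))·exp(−(21.0−30.80)²/(2·3.82²)) = 0.104435·exp(-3.29075) = 0.00388768] × [0.00339439] = 1.31963e-05
Unnormalised posteriors:
  P(Z=I)·L_I = 0.40 × 2.55654e-05 = 1.02262e-05
  P(Z=II)·L_II = 0.30 × 0.00817189 = 0.00245157
  P(Z=III)·L_III = 0.30 × 1.31963e-05 = 3.95889e-06
Marginal: 1.02262e-05 + 0.00245157 + 3.95889e-06 = 0.00246575
Responsibility of Subgroup II: 0.00245157 / 0.00246575 ≈ 0.994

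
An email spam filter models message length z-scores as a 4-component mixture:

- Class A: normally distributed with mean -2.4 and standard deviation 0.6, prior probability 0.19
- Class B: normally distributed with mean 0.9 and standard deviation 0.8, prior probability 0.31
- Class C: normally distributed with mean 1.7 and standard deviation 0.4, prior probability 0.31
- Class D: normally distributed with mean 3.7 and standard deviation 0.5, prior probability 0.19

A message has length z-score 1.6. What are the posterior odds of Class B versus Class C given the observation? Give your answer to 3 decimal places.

0.352

Only the two components matter; the odds are (π_i f_i(x)) / (π_j f_j(x)).
Component likelihoods at x = 1.6:
  L_A = 1.48515e-10
  L_B = 0.340069
  L_C = 0.96667
  L_D = 0.000117886
0.105421 / 0.299668 ≈ 0.352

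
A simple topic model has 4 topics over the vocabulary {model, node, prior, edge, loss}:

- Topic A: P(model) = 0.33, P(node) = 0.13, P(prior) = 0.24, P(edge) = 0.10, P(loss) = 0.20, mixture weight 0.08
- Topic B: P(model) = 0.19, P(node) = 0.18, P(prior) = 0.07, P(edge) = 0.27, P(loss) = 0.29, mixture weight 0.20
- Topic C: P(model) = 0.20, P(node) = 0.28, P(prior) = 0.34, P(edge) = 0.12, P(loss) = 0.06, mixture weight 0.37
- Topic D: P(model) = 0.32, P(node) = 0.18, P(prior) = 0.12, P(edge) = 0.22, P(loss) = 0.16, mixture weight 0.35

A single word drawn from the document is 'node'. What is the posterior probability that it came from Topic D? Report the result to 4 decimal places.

0.2958

Posterior ∝ prior × likelihood, so P(k | x) ∝ w_k f_k(x); normalise over all components.
Categorical probabilities:
  p_A = P(node | comp) = 0.13
  p_B = P(node | comp) = 0.18
  p_C = P(node | comp) = 0.28
  p_D = P(node | comp) = 0.18
Multiply by the mixture weights:
  w_A·p_A = 0.08 × 0.13 = 0.0104
  w_B·p_B = 0.20 × 0.18 = 0.036
  w_C·p_C = 0.37 × 0.28 = 0.1036
  w_D·p_D = 0.35 × 0.18 = 0.063
Denominator: 0.0104 + 0.036 + 0.1036 + 0.063 = 0.213
P(Topic D | 'node') ≈ 0.2958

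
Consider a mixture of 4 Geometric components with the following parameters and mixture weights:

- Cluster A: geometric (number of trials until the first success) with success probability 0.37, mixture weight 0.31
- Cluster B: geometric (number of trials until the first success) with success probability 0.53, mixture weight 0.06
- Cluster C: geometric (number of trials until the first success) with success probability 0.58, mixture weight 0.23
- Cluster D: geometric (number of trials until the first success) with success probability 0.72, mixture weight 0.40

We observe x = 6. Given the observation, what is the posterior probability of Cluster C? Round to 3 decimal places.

Apply Bayes' rule: the posterior for each component is proportional to its prior times its likelihood at x.
Geometric probabilities:
  p_A = 0.0367202
  p_B = 0.0121553
  p_C = 0.00758009
  p_D = 0.00123915
Multiply by the mixture weights:
  π_A·p_A = 0.31 × 0.0367202 = 0.0113832
  π_B·p_B = 0.06 × 0.0121553 = 0.000729317
  π_C·p_C = 0.23 × 0.00758009 = 0.00174342
  π_D·p_D = 0.40 × 0.00123915 = 0.000495659
Sum: 0.0113832 + 0.000729317 + 0.00174342 + 0.000495659 = 0.0143516
Responsibility of Cluster C: 0.00174342 / 0.0143516 ≈ 0.121

0.121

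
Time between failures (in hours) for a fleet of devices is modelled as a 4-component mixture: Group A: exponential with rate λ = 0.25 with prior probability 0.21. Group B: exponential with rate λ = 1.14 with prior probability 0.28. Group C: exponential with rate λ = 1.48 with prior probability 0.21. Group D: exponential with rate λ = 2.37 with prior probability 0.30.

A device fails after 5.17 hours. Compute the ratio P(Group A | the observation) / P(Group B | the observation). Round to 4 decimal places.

16.3838

Only the two components matter; the odds are (π_i f_i(x)) / (π_j f_j(x)).
Component likelihoods at x = 5.17 hours:
  p_A = 0.25·e^(−0.25·5.17) = 0.25·e^(−1.2925) = 0.0686459
  p_B = 1.14·e^(−1.14·5.17) = 1.14·e^(−5.8938) = 0.00314239
  p_C = 1.48·e^(−1.48·5.17) = 1.48·e^(−7.6516) = 0.000703419
  p_D = 2.37·e^(−2.37·5.17) = 2.37·e^(−12.2529) = 1.13079e-05
Posterior odds = (π_A·p_A) / (π_B·p_B) = (0.21·0.0686459) / (0.28·0.00314239) = 0.0144156 / 0.000879869 ≈ 16.3838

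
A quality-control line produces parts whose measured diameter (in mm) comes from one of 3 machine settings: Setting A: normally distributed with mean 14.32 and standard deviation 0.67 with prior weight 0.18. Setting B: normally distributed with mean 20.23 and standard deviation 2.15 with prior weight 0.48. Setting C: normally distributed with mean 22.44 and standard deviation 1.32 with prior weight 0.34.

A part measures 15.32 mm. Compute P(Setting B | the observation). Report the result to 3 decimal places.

Posterior ∝ prior × likelihood, so P(k | x) ∝ P(Z=k) f_k(x); normalise over all components.
Component likelihoods at x = 15.32 mm:
  f_A = (1/(0.67·√(2π)))·exp(−(15.32−14.32)²/(2·0.67²)) = 0.595436·exp(-1.11383) = 0.19548
  f_B = (1/(2.15·√(2π)))·exp(−(15.32−20.23)²/(2·2.15²)) = 0.185555·exp(-2.60769) = 0.0136762
  f_C = (1/(1.32·√(2π)))·exp(−(15.32−22.44)²/(2·1.32²)) = 0.302229·exp(-14.54729) = 1.45388e-07
Weight by the priors:
  P(Z=A)·f_A = 0.18 × 0.19548 = 0.0351865
  P(Z=B)·f_B = 0.48 × 0.0136762 = 0.00656458
  P(Z=C)·f_C = 0.34 × 1.45388e-07 = 4.94318e-08
Marginal: 0.0351865 + 0.00656458 + 4.94318e-08 = 0.0417511
P(Setting B | x) = 0.00656458 / 0.0417511 ≈ 0.157

0.157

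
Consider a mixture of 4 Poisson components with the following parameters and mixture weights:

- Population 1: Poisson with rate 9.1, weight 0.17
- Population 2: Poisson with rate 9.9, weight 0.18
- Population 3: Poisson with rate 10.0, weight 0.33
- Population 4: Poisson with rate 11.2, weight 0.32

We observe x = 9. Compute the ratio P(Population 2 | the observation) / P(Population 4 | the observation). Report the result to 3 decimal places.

0.680

Only the two components matter; the odds are (P(Z=i) f_i(x)) / (P(Z=j) f_j(x)).
Evaluate each component's likelihood at the observed value:
  p_1 = e^(−9.1)·9.1^9/9! = 0.131683
  p_2 = e^(−9.9)·9.9^9/9! = 0.12631
  p_3 = e^(−10.0)·10.0^9/9! = 0.12511
  p_4 = e^(−11.2)·11.2^9/9! = 0.104496
0.0227358 / 0.0334388 ≈ 0.680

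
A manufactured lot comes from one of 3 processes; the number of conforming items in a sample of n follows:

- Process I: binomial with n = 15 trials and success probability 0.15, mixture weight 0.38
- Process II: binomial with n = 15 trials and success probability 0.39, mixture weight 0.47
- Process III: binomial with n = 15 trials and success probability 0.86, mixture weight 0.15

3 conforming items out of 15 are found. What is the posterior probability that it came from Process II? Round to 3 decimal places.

The responsibility of component k is π_k f_k(x) divided by Σ_j π_j f_j(x).
Binomial probabilities:
  p_I = 0.21843
  p_II = 0.0716413
  p_III = 1.64075e-08
Weight by the priors:
  π_I·p_I = 0.38 × 0.21843 = 0.0830034
  π_II·p_II = 0.47 × 0.0716413 = 0.0336714
  π_III·p_III = 0.15 × 1.64075e-08 = 2.46113e-09
Denominator: 0.0830034 + 0.0336714 + 2.46113e-09 = 0.116675
So the posterior for Process II is 0.0336714 / 0.116675 ≈ 0.289.

0.289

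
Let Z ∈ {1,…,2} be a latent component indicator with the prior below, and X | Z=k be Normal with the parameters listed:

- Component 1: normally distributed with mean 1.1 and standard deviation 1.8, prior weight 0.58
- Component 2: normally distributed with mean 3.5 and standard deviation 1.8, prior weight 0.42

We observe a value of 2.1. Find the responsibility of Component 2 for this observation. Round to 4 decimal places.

0.3844

By Bayes' theorem, P(k | x) = P(Z=k) f_k(x) / Σ_j P(Z=j) f_j(x).
Component likelihoods at x = 2.1:
  L_1 = (1/(1.8·√(2π)))·exp(−(2.1−1.1)²/(2·1.8²)) = 0.221635·exp(-0.15432) = 0.18994
  L_2 = (1/(1.8·√(2π)))·exp(−(2.1−3.5)²/(2·1.8²)) = 0.221635·exp(-0.30247) = 0.163786
Unnormalised posteriors:
  P(Z=1)·L_1 = 0.58 × 0.18994 = 0.110165
  P(Z=2)·L_2 = 0.42 × 0.163786 = 0.0687901
Sum: 0.110165 + 0.0687901 = 0.178955
P(Component 2 | data) ≈ 0.3844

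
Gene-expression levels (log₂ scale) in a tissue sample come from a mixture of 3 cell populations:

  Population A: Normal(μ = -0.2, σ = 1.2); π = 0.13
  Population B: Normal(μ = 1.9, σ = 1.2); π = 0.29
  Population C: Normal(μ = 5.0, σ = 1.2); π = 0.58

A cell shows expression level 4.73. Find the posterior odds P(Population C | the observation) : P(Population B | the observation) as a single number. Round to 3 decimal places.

Posterior odds = (π_i f_i(x)) / (π_j f_j(x)); the normalising sum cancels.
Normal densities:
  L_A = (1/(1.2·√(2π)))·exp(−(4.73−-0.2)²/(2·1.2²)) = 0.332452·exp(-8.43920) = 7.18837e-05
  L_B = (1/(1.2·√(2π)))·exp(−(4.73−1.9)²/(2·1.2²)) = 0.332452·exp(-2.78087) = 0.0206069
  L_C = (1/(1.2·√(2π)))·exp(−(4.73−5.0)²/(2·1.2²)) = 0.332452·exp(-0.02531) = 0.324142
Odds = (0.58/0.29) × (0.324142/0.0206069) = 2 × 15.7298 ≈ 31.460

31.460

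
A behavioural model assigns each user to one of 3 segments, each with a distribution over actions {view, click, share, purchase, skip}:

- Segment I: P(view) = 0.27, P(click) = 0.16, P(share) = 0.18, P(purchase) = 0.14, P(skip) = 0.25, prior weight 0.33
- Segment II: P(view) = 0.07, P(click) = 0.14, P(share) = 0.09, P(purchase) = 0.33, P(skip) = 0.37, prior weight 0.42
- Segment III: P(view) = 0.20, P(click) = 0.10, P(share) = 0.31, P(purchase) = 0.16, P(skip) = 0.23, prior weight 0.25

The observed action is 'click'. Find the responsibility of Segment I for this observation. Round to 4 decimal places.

0.3865

P(component k | x) = π_k·f_k(x) / marginal(x), where marginal(x) = Σ_j π_j·f_j(x).
Component likelihoods at x = 'click':
  L_I = P(click | comp) = 0.16
  L_II = P(click | comp) = 0.14
  L_III = P(click | comp) = 0.10
Multiply by the mixture weights:
  π_I·L_I = 0.33 × 0.16 = 0.0528
  π_II·L_II = 0.42 × 0.14 = 0.0588
  π_III·L_III = 0.25 × 0.1 = 0.025
Evidence: 0.0528 + 0.0588 + 0.025 = 0.1366
So the posterior for Segment I is 0.0528 / 0.1366 ≈ 0.3865.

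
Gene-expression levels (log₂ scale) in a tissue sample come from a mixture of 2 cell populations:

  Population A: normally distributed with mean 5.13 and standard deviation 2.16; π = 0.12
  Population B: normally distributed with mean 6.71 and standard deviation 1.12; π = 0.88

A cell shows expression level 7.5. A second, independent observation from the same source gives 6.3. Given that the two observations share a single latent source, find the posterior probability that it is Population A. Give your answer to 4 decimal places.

0.0232

Posterior ∝ prior × likelihood, so P(k | x) ∝ π_k f_k(x); normalise over all components.
Since both observations come from the same component, the likelihood for component k is f_k(x₁)·f_k(x₂).
  p_A = [(1/(2.16·√(2π)))·exp(−(7.5−5.13)²/(2·2.16²)) = 0.184696·exp(-0.60195) = 0.101166] × [0.159494] = 0.0161353
  p_B = [(1/(1.12·√(2π)))·exp(−(7.5−6.71)²/(2·1.12²)) = 0.356198·exp(-0.24876) = 0.277751] × [0.333114] = 0.0925225
Multiply by the mixture weights:
  π_A·p_A = 0.12 × 0.0161353 = 0.00193624
  π_B·p_B = 0.88 × 0.0925225 = 0.0814198
Sum: 0.00193624 + 0.0814198 = 0.0833561
P(Population A | x₁,x₂) = 0.00193624 / 0.0833561 ≈ 0.0232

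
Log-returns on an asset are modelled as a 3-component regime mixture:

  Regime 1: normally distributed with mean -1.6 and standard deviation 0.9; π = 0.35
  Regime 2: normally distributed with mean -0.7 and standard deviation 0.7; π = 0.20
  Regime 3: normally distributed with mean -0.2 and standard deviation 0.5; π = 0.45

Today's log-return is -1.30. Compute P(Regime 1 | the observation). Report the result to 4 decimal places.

0.5697

Posterior ∝ prior × likelihood, so P(k | x) ∝ π_k f_k(x); normalise over all components.
Component likelihoods at x = -1.30:
  f_1 = (1/(0.9·√(2π)))·exp(−(-1.30−-1.6)²/(2·0.9²)) = 0.443269·exp(-0.05556) = 0.419315
  f_2 = (1/(0.7·√(2π)))·exp(−(-1.30−-0.7)²/(2·0.7²)) = 0.569918·exp(-0.36735) = 0.394707
  f_3 = (1/(0.5·√(2π)))·exp(−(-1.30−-0.2)²/(2·0.5²)) = 0.797885·exp(-2.42000) = 0.0709492
Prior × likelihood for each component:
  π_1·f_1 = 0.35 × 0.419315 = 0.14676
  π_2·f_2 = 0.20 × 0.394707 = 0.0789415
  π_3·f_3 = 0.45 × 0.0709492 = 0.0319271
Denominator: 0.14676 + 0.0789415 + 0.0319271 = 0.257629
P(Regime 1 | x) = 0.14676 / 0.257629 ≈ 0.5697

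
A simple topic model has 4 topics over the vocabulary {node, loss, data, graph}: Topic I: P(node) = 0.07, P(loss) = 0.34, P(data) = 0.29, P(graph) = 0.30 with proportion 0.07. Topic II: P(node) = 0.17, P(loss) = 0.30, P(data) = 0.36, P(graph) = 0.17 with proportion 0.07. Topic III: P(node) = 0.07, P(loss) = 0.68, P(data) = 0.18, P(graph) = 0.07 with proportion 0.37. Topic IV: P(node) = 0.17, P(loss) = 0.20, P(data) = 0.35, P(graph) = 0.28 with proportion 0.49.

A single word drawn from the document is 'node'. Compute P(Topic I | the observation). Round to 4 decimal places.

The responsibility of component k is π_k f_k(x) divided by Σ_j π_j f_j(x).
Categorical probabilities:
  f_I = P(node | comp) = 0.07
  f_II = P(node | comp) = 0.17
  f_III = P(node | comp) = 0.07
  f_IV = P(node | comp) = 0.17
Unnormalised posteriors:
  π_I·f_I = 0.07 × 0.07 = 0.0049
  π_II·f_II = 0.07 × 0.17 = 0.0119
  π_III·f_III = 0.37 × 0.07 = 0.0259
  π_IV·f_IV = 0.49 × 0.17 = 0.0833
Evidence: 0.0049 + 0.0119 + 0.0259 + 0.0833 = 0.126
Responsibility of Topic I: 0.0049 / 0.126 ≈ 0.0389

0.0389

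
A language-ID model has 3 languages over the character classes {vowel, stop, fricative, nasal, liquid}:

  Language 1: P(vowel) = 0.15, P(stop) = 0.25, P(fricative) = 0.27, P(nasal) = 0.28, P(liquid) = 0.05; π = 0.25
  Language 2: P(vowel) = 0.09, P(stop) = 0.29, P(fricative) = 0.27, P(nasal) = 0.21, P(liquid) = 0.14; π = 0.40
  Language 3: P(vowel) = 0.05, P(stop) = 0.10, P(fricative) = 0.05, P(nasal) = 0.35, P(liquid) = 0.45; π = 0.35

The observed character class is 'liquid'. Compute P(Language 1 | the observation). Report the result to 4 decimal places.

The responsibility of component k is P(Z=k) f_k(x) divided by Σ_j P(Z=j) f_j(x).
Categorical probabilities:
  f_1 = 0.05
  f_2 = 0.14
  f_3 = 0.45
Multiply by the mixture weights:
  P(Z=1)·f_1 = 0.25 × 0.05 = 0.0125
  P(Z=2)·f_2 = 0.40 × 0.14 = 0.056
  P(Z=3)·f_3 = 0.35 × 0.45 = 0.1575
Denominator: 0.0125 + 0.056 + 0.1575 = 0.226
Responsibility of Language 1: 0.0125 / 0.226 ≈ 0.0553

0.0553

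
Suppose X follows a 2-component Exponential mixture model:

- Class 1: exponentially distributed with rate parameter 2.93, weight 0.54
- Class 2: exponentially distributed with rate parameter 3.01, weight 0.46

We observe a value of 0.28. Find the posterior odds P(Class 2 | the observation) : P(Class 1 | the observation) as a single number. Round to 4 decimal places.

0.8557

Only the two components matter; the odds are (π_i f_i(x)) / (π_j f_j(x)).
Component likelihoods at x = 0.28:
  L_1 = 2.93·e^(−2.93·0.28) = 2.93·e^(−0.8204) = 1.28995
  L_2 = 3.01·e^(−3.01·0.28) = 3.01·e^(−0.8428) = 1.29582
Posterior odds = (π_2·L_2) / (π_1·L_1) = (0.46·1.29582) / (0.54·1.28995) = 0.596075 / 0.696572 ≈ 0.8557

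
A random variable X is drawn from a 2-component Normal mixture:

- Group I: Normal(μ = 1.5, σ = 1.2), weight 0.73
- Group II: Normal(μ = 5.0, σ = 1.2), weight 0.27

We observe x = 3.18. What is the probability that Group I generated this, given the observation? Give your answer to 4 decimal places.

0.7622

Posterior ∝ prior × likelihood, so P(k | x) ∝ π_k f_k(x); normalise over all components.
Component likelihoods at x = 3.18:
  p_I = 0.124773
  p_II = 0.105252
Weight by the priors:
  π_I·p_I = 0.73 × 0.124773 = 0.0910842
  π_II·p_II = 0.27 × 0.105252 = 0.028418
Evidence: 0.0910842 + 0.028418 = 0.119502
P(Group I | x) = 0.0910842 / 0.119502 ≈ 0.7622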